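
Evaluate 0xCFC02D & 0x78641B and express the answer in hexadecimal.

0x484009

AND each hex digit independently (no carries):
  C&7=4, F&8=8, C&6=4, 0&4=0, 2&1=0, D&B=9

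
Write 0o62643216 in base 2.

Each octal digit is 3 bits: 6=110 2=010 6=110 4=100 3=011 2=010 1=001 6=110.

0b110010110100011010001110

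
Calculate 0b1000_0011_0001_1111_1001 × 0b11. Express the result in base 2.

0b110001001010111101011

Multiply each base-2 digit by 3, carrying:
  1×3 = 3 → write 1 carry 1
  0×3+1 = 1 → write 1
  0×3 = 0 → write 0
  1×3 = 3 → write 1 carry 1
  1×3+1 = 4 → write 0 carry 2
  1×3+2 = 5 → write 1 carry 2
  1×3+2 = 5 → write 1 carry 2
  1×3+2 = 5 → write 1 carry 2
  1×3+2 = 5 → write 1 carry 2
  0×3+2 = 2 → write 0 carry 1
  0×3+1 = 1 → write 1
  0×3 = 0 → write 0
  1×3 = 3 → write 1 carry 1
  1×3+1 = 4 → write 0 carry 2
  0×3+2 = 2 → write 0 carry 1
  0×3+1 = 1 → write 1
  0×3 = 0 → write 0
  0×3 = 0 → write 0
  0×3 = 0 → write 0
  1×3 = 3 → write 1 carry 1
  remaining carry: 1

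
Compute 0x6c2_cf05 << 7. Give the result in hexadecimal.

7 bits is not a whole number of base-16 digits; in binary: 110110000101100111100000101 << 7 = 1101100001011001111000001010000000.

0x361678280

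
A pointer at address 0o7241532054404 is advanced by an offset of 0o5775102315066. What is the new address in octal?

0o15236634371472

Add column by column in base 8, right to left:
  4+6 = 2 carry 1
  0+6+1 = 7
  4+0 = 4
  4+5 = 1 carry 1
  5+1+1 = 7
  0+3 = 3
  2+2 = 4
  3+0 = 3
  5+1 = 6
  1+5 = 6
  4+7 = 3 carry 1
  2+7+1 = 2 carry 1
  7+5+1 = 5 carry 1
  final carry 1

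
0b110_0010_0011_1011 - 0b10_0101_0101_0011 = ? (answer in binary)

0b11110011101000

Subtract column by column in base 2:
  1-1 → 0
  1-1 → 0
  0-0 → 0
  1-0 → 1
  1-1 → 0
  1-0 → 1
  0-1 → 1 (borrow)
  0-0-1 → 1 (borrow)
  0-1-1 → 0 (borrow)
  1-0-1 → 0
  0-1 → 1 (borrow)
  0-0-1 → 1 (borrow)
  0-0-1 → 1 (borrow)
  1-1-1 → 1 (borrow)
  1-0-1 → 0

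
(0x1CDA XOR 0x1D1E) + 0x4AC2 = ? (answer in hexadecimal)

First 0x1CDA XOR 0x1D1E = 0x01C4.
Add column by column in base 16, right to left:
  4+2 = 6
  C+C = 8 carry 1
  1+A+1 = C
  0+4 = 4

0x4C86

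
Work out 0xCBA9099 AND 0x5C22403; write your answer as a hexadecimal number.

0x4820001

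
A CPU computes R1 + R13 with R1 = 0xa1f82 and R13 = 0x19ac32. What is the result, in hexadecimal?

Add column by column in base 16, right to left:
  2+2 = 4
  8+3 = b
  f+c = b carry 1
  1+a+1 = c
  a+9 = 3 carry 1
  0+1+1 = 2

0x23cbb4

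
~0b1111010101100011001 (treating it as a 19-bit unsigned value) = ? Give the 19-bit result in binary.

Invert each bit: 1111010101100011001 → 0000101010011100110.

0b0000101010011100110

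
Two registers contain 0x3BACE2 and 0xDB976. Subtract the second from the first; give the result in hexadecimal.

Subtract column by column in base 16:
  2-6 → C (borrow)
  E-7-1 → 6
  C-9 → 3
  A-B → F (borrow)
  B-D-1 → D (borrow)
  3-0-1 → 2

0x2DF36C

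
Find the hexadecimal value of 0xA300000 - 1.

The trailing 5 digits are 0, so subtracting 1 borrows through: they become F and the next digit up decrements.

0xA2FFFFF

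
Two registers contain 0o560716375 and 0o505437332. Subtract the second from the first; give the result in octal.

0o53257043

Subtract column by column in base 8:
  5-2 → 3
  7-3 → 4
  3-3 → 0
  6-7 → 7 (borrow)
  1-3-1 → 5 (borrow)
  7-4-1 → 2
  0-5 → 3 (borrow)
  6-0-1 → 5
  5-5 → 0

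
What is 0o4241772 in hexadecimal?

Each octal digit is 3 bits: 4=100 2=010 4=100 1=001 7=111 7=111 2=010.
Group the bits into nibbles: 0001 0001 0100 0011 1111 1010 → 1143fa.

0x1143fa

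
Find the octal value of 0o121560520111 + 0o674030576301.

Add column by column in base 8, right to left:
  1+1 = 2
  1+0 = 1
  1+3 = 4
  0+6 = 6
  2+7 = 1 carry 1
  5+5+1 = 3 carry 1
  0+0+1 = 1
  6+3 = 1 carry 1
  5+0+1 = 6
  1+4 = 5
  2+7 = 1 carry 1
  1+6+1 = 0 carry 1
  final carry 1

0o1015611316412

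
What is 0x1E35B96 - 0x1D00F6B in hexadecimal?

0x134C2B

Subtract column by column in base 16:
  6-B → B (borrow)
  9-6-1 → 2
  B-F → C (borrow)
  5-0-1 → 4
  3-0 → 3
  E-D → 1
  1-1 → 0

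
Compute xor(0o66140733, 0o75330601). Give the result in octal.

0o13270132

XOR each oct digit independently (no carries):
  6^7=1, 6^5=3, 1^3=2, 4^3=7, 0^0=0, 7^6=1, 3^0=3, 3^1=2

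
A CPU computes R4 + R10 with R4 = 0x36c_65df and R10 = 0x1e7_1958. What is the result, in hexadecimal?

Add column by column in base 16, right to left:
  f+8 = 7 carry 1
  d+5+1 = 3 carry 1
  5+9+1 = f
  6+1 = 7
  c+7 = 3 carry 1
  6+e+1 = 5 carry 1
  3+1+1 = 5

0x5537f37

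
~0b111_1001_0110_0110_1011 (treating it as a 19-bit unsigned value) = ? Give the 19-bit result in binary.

Invert each bit: 1111001011001101011 → 0000110100110010100.

0b0000110100110010100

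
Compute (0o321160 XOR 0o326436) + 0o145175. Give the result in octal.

0o154753

First 0o321160 XOR 0o326436 = 0o007556.
Add column by column in base 8, right to left:
  6+5 = 3 carry 1
  5+7+1 = 5 carry 1
  5+1+1 = 7
  7+5 = 4 carry 1
  0+4+1 = 5
  0+1 = 1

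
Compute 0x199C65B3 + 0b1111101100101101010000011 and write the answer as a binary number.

0x199C65B3 = 0b11001100111000110010110110011 in binary.
Add column by column in base 2, right to left:
  1+1 = 0 carry 1
  1+1+1 = 1 carry 1
  0+0+1 = 1
  0+0 = 0
  1+0 = 1
  1+0 = 1
  0+0 = 0
  1+1 = 0 carry 1
  1+0+1 = 0 carry 1
  0+1+1 = 0 carry 1
  1+0+1 = 0 carry 1
  0+1+1 = 0 carry 1
  0+1+1 = 0 carry 1
  1+0+1 = 0 carry 1
  1+1+1 = 1 carry 1
  0+0+1 = 1
  0+0 = 0
  0+1 = 1
  1+1 = 0 carry 1
  1+0+1 = 0 carry 1
  1+1+1 = 1 carry 1
  0+1+1 = 0 carry 1
  0+1+1 = 0 carry 1
  1+1+1 = 1 carry 1
  1+1+1 = 1 carry 1
  0+0+1 = 1
  0+0 = 0
  1+0 = 1
  1+0 = 1

0b11011100100101100000000110110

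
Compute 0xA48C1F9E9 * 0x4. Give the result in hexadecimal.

0x292307E7A4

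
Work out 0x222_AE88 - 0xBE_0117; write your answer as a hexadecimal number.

0x164AD71

Subtract column by column in base 16:
  8-7 → 1
  8-1 → 7
  E-1 → D
  A-0 → A
  2-E → 4 (borrow)
  2-B-1 → 6 (borrow)
  2-0-1 → 1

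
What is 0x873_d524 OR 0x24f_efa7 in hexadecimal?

OR each hex digit independently (no carries):
  8|2=a, 7|4=7, 3|f=f, d|e=f, 5|f=f, 2|a=a, 4|7=7

0xa7fffa7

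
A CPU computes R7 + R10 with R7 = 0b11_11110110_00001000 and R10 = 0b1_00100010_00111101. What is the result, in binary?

Add column by column in base 2, right to left:
  0+1 = 1
  0+0 = 0
  0+1 = 1
  1+1 = 0 carry 1
  0+1+1 = 0 carry 1
  0+1+1 = 0 carry 1
  0+0+1 = 1
  0+0 = 0
  0+0 = 0
  1+1 = 0 carry 1
  1+0+1 = 0 carry 1
  0+0+1 = 1
  1+0 = 1
  1+1 = 0 carry 1
  1+0+1 = 0 carry 1
  1+0+1 = 0 carry 1
  1+1+1 = 1 carry 1
  1+0+1 = 0 carry 1
  final carry 1

0b1010001100001000101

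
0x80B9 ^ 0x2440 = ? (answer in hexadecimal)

0xA4F9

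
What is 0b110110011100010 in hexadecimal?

0x6ce2

Group the bits into nibbles: 0110 1100 1110 0010 → 6ce2.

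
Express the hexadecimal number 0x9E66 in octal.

0o117146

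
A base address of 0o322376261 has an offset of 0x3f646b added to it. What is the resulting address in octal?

0o342260434

0x3f646b = 0o17662153 in octal.
Add column by column in base 8, right to left:
  1+3 = 4
  6+5 = 3 carry 1
  2+1+1 = 4
  6+2 = 0 carry 1
  7+6+1 = 6 carry 1
  3+6+1 = 2 carry 1
  2+7+1 = 2 carry 1
  2+1+1 = 4
  3+0 = 3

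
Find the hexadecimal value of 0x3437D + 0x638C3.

Add column by column in base 16, right to left:
  D+3 = 0 carry 1
  7+C+1 = 4 carry 1
  3+8+1 = C
  4+3 = 7
  3+6 = 9

0x97C40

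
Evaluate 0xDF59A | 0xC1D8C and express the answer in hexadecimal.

0xDFD9E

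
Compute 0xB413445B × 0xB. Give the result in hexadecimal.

0x7BCD3EFE9

Multiply each base-16 digit by 11, carrying:
  B×11 = 121 → write 9 carry 7
  5×11+7 = 62 → write E carry 3
  4×11+3 = 47 → write F carry 2
  4×11+2 = 46 → write E carry 2
  3×11+2 = 35 → write 3 carry 2
  1×11+2 = 13 → write D
  4×11 = 44 → write C carry 2
  B×11+2 = 123 → write B carry 7
  remaining carry: 7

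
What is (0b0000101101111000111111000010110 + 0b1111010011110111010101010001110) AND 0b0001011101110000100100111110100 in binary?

0b1110000000100010100100

Add column by column in base 2, right to left:
  0+0 = 0
  1+1 = 0 carry 1
  1+1+1 = 1 carry 1
  0+1+1 = 0 carry 1
  1+0+1 = 0 carry 1
  0+0+1 = 1
  0+0 = 0
  0+1 = 1
  0+0 = 0
  1+1 = 0 carry 1
  1+0+1 = 0 carry 1
  1+1+1 = 1 carry 1
  1+0+1 = 0 carry 1
  1+1+1 = 1 carry 1
  1+0+1 = 0 carry 1
  0+1+1 = 0 carry 1
  0+1+1 = 0 carry 1
  0+1+1 = 0 carry 1
  1+0+1 = 0 carry 1
  1+1+1 = 1 carry 1
  1+1+1 = 1 carry 1
  1+1+1 = 1 carry 1
  0+1+1 = 0 carry 1
  1+0+1 = 0 carry 1
  1+0+1 = 0 carry 1
  0+1+1 = 0 carry 1
  1+0+1 = 0 carry 1
  0+1+1 = 0 carry 1
  0+1+1 = 0 carry 1
  0+1+1 = 0 carry 1
  0+1+1 = 0 carry 1
  final carry 1
Sum = 0b10000000001110000010100010100100; now AND with 0b0001011101110000100100111110100:
  10000000001110000010100010100100
& 00001011101110000100100111110100
= 00000000001110000000100010100100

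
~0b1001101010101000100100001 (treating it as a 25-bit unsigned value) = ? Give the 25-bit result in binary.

Invert each bit: 1001101010101000100100001 → 0110010101010111011011110.

0b0110010101010111011011110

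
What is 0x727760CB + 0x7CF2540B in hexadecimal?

Add column by column in base 16, right to left:
  B+B = 6 carry 1
  C+0+1 = D
  0+4 = 4
  6+5 = B
  7+2 = 9
  7+F = 6 carry 1
  2+C+1 = F
  7+7 = E

0xEF69B4D6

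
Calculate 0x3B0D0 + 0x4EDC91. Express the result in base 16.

0x528D61

Add column by column in base 16, right to left:
  0+1 = 1
  D+9 = 6 carry 1
  0+C+1 = D
  B+D = 8 carry 1
  3+E+1 = 2 carry 1
  0+4+1 = 5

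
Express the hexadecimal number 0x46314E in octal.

0o21430516

Expand each hex digit to 4 bits: 4=0100 6=0110 3=0011 1=0001 4=0100 E=1110.
Group the bits in threes: 010 001 100 011 000 101 001 110 → 21430516.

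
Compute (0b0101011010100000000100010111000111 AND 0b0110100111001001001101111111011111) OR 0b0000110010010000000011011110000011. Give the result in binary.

0b100110010010000000111011111000111

0b0101011010100000000100010111000111 AND 0b0110100111001001001101111111011111 = 0b0100000010000000000100010111000111.
Then OR with 0b0000110010010000000011011110000011.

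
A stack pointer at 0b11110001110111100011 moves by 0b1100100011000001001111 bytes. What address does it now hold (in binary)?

Add column by column in base 2, right to left:
  1+1 = 0 carry 1
  1+1+1 = 1 carry 1
  0+1+1 = 0 carry 1
  0+1+1 = 0 carry 1
  0+0+1 = 1
  1+0 = 1
  1+1 = 0 carry 1
  1+0+1 = 0 carry 1
  1+0+1 = 0 carry 1
  0+0+1 = 1
  1+0 = 1
  1+0 = 1
  1+1 = 0 carry 1
  0+1+1 = 0 carry 1
  0+0+1 = 1
  0+0 = 0
  1+0 = 1
  1+1 = 0 carry 1
  1+0+1 = 0 carry 1
  1+0+1 = 0 carry 1
  0+1+1 = 0 carry 1
  0+1+1 = 0 carry 1
  final carry 1

0b10000010100111000110010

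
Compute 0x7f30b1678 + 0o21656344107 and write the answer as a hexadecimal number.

0x881c4debf

0o21656344107 = 0x8eb9c847 in hexadecimal.
Add column by column in base 16, right to left:
  8+7 = f
  7+4 = b
  6+8 = e
  1+c = d
  b+9 = 4 carry 1
  0+b+1 = c
  3+e = 1 carry 1
  f+8+1 = 8 carry 1
  7+0+1 = 8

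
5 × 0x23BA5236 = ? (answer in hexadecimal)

0xB2A39B0E

Multiply each base-16 digit by 5, carrying:
  6×5 = 30 → write E carry 1
  3×5+1 = 16 → write 0 carry 1
  2×5+1 = 11 → write B
  5×5 = 25 → write 9 carry 1
  A×5+1 = 51 → write 3 carry 3
  B×5+3 = 58 → write A carry 3
  3×5+3 = 18 → write 2 carry 1
  2×5+1 = 11 → write B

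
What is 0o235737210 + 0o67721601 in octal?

Add column by column in base 8, right to left:
  0+1 = 1
  1+0 = 1
  2+6 = 0 carry 1
  7+1+1 = 1 carry 1
  3+2+1 = 6
  7+7 = 6 carry 1
  5+7+1 = 5 carry 1
  3+6+1 = 2 carry 1
  2+0+1 = 3

0o325661011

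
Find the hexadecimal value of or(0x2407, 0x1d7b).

0x3d7f

OR each hex digit independently (no carries):
  2|1=3, 4|d=d, 0|7=7, 7|b=f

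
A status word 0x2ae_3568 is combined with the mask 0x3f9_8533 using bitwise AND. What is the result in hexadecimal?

0x2a80520

AND each hex digit independently (no carries):
  2&3=2, a&f=a, e&9=8, 3&8=0, 5&5=5, 6&3=2, 8&3=0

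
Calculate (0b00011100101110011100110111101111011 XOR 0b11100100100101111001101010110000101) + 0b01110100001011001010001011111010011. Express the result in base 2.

First 0b00011100101110011100110111101111011 XOR 0b11100100100101111001101010110000101 = 0b11111000001011100101011101011111110.
Add column by column in base 2, right to left:
  0+1 = 1
  1+1 = 0 carry 1
  1+0+1 = 0 carry 1
  1+0+1 = 0 carry 1
  1+1+1 = 1 carry 1
  1+0+1 = 0 carry 1
  1+1+1 = 1 carry 1
  1+1+1 = 1 carry 1
  0+1+1 = 0 carry 1
  1+1+1 = 1 carry 1
  0+1+1 = 0 carry 1
  1+0+1 = 0 carry 1
  1+1+1 = 1 carry 1
  1+0+1 = 0 carry 1
  0+0+1 = 1
  1+0 = 1
  0+1 = 1
  1+0 = 1
  0+1 = 1
  0+0 = 0
  1+0 = 1
  1+1 = 0 carry 1
  1+1+1 = 1 carry 1
  0+0+1 = 1
  1+1 = 0 carry 1
  0+0+1 = 1
  0+0 = 0
  0+0 = 0
  0+0 = 0
  0+1 = 1
  1+0 = 1
  1+1 = 0 carry 1
  1+1+1 = 1 carry 1
  1+1+1 = 1 carry 1
  1+0+1 = 0 carry 1
  final carry 1

0b101101100010110101111101001011010001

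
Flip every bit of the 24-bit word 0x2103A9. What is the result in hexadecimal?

0xDEFC56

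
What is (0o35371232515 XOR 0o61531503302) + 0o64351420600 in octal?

First 0o35371232515 XOR 0o61531503302 = 0o54640731617.
Add column by column in base 8, right to left:
  7+0 = 7
  1+0 = 1
  6+6 = 4 carry 1
  1+0+1 = 2
  3+2 = 5
  7+4 = 3 carry 1
  0+1+1 = 2
  4+5 = 1 carry 1
  6+3+1 = 2 carry 1
  4+4+1 = 1 carry 1
  5+6+1 = 4 carry 1
  final carry 1

0o141212352417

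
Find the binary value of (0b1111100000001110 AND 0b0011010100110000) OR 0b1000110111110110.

0b1111100000001110 AND 0b0011010100110000 = 0b0011000000000000.
Then OR with 0b1000110111110110.

0b1011110111110110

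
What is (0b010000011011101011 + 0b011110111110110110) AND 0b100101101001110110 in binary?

Add column by column in base 2, right to left:
  1+0 = 1
  1+1 = 0 carry 1
  0+1+1 = 0 carry 1
  1+0+1 = 0 carry 1
  0+1+1 = 0 carry 1
  1+1+1 = 1 carry 1
  1+0+1 = 0 carry 1
  1+1+1 = 1 carry 1
  0+1+1 = 0 carry 1
  1+1+1 = 1 carry 1
  1+1+1 = 1 carry 1
  0+1+1 = 0 carry 1
  0+0+1 = 1
  0+1 = 1
  0+1 = 1
  0+1 = 1
  1+1 = 0 carry 1
  final carry 1
Sum = 0b101111011010100001; now AND with 0b100101101001110110:
  101111011010100001
& 100101101001110110
= 100101001000100000

0b100101001000100000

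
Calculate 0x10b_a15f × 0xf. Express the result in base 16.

0xfae7491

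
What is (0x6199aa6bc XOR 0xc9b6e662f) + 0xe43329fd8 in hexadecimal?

First 0x6199aa6bc XOR 0xc9b6e662f = 0xa82f4c093.
Add column by column in base 16, right to left:
  3+8 = b
  9+d = 6 carry 1
  0+f+1 = 0 carry 1
  c+9+1 = 6 carry 1
  4+2+1 = 7
  f+3 = 2 carry 1
  2+3+1 = 6
  8+4 = c
  a+e = 8 carry 1
  final carry 1

0x18c627606b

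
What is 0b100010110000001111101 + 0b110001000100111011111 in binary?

Add column by column in base 2, right to left:
  1+1 = 0 carry 1
  0+1+1 = 0 carry 1
  1+1+1 = 1 carry 1
  1+1+1 = 1 carry 1
  1+1+1 = 1 carry 1
  1+0+1 = 0 carry 1
  1+1+1 = 1 carry 1
  0+1+1 = 0 carry 1
  0+1+1 = 0 carry 1
  0+0+1 = 1
  0+0 = 0
  0+1 = 1
  0+0 = 0
  1+0 = 1
  1+0 = 1
  0+1 = 1
  1+0 = 1
  0+0 = 0
  0+0 = 0
  0+1 = 1
  1+1 = 0 carry 1
  final carry 1

0b1010011110101001011100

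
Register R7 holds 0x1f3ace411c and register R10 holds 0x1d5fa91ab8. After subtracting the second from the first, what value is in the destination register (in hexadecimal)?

Subtract column by column in base 16:
  c-8 → 4
  1-b → 6 (borrow)
  1-a-1 → 6 (borrow)
  4-1-1 → 2
  e-9 → 5
  c-a → 2
  a-f → b (borrow)
  3-5-1 → d (borrow)
  f-d-1 → 1
  1-1 → 0

0x1db252664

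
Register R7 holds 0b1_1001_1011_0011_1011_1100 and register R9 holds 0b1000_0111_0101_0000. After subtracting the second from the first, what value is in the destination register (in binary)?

0b110010010110001101100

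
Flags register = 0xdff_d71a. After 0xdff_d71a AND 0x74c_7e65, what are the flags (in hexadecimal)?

0x54c5600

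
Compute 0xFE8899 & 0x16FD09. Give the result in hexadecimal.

AND each hex digit independently (no carries):
  F&1=1, E&6=6, 8&F=8, 8&D=8, 9&0=0, 9&9=9

0x168809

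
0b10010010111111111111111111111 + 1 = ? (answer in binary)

The trailing 21 digits are 1 (max in base 2), so adding 1 cascades: they roll to 0 and the next digit up increments.

0b10010011000000000000000000000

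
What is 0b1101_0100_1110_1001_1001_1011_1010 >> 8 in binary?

0b11010100111010011001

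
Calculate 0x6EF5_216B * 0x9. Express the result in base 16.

0x3E69E2CC3

Multiply each base-16 digit by 9, carrying:
  B×9 = 99 → write 3 carry 6
  6×9+6 = 60 → write C carry 3
  1×9+3 = 12 → write C
  2×9 = 18 → write 2 carry 1
  5×9+1 = 46 → write E carry 2
  F×9+2 = 137 → write 9 carry 8
  E×9+8 = 134 → write 6 carry 8
  6×9+8 = 62 → write E carry 3
  remaining carry: 3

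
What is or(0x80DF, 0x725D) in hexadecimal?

0xF2DF

OR each hex digit independently (no carries):
  8|7=F, 0|2=2, D|5=D, F|D=F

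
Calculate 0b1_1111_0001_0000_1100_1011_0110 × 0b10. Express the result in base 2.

0b11111000100001100101101100

Multiply each base-2 digit by 2, carrying:
  0×2 = 0 → write 0
  1×2 = 2 → write 0 carry 1
  1×2+1 = 3 → write 1 carry 1
  0×2+1 = 1 → write 1
  1×2 = 2 → write 0 carry 1
  1×2+1 = 3 → write 1 carry 1
  0×2+1 = 1 → write 1
  1×2 = 2 → write 0 carry 1
  0×2+1 = 1 → write 1
  0×2 = 0 → write 0
  1×2 = 2 → write 0 carry 1
  1×2+1 = 3 → write 1 carry 1
  0×2+1 = 1 → write 1
  0×2 = 0 → write 0
  0×2 = 0 → write 0
  0×2 = 0 → write 0
  1×2 = 2 → write 0 carry 1
  0×2+1 = 1 → write 1
  0×2 = 0 → write 0
  0×2 = 0 → write 0
  1×2 = 2 → write 0 carry 1
  1×2+1 = 3 → write 1 carry 1
  1×2+1 = 3 → write 1 carry 1
  1×2+1 = 3 → write 1 carry 1
  1×2+1 = 3 → write 1 carry 1
  remaining carry: 1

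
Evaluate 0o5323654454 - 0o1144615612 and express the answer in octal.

Subtract column by column in base 8:
  4-2 → 2
  5-1 → 4
  4-6 → 6 (borrow)
  4-5-1 → 6 (borrow)
  5-1-1 → 3
  6-6 → 0
  3-4 → 7 (borrow)
  2-4-1 → 5 (borrow)
  3-1-1 → 1
  5-1 → 4

0o4157036642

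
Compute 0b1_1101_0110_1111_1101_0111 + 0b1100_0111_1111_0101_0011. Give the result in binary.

Add column by column in base 2, right to left:
  1+1 = 0 carry 1
  1+1+1 = 1 carry 1
  1+0+1 = 0 carry 1
  0+0+1 = 1
  1+1 = 0 carry 1
  0+0+1 = 1
  1+1 = 0 carry 1
  1+0+1 = 0 carry 1
  1+1+1 = 1 carry 1
  1+1+1 = 1 carry 1
  1+1+1 = 1 carry 1
  1+1+1 = 1 carry 1
  0+1+1 = 0 carry 1
  1+1+1 = 1 carry 1
  1+1+1 = 1 carry 1
  0+0+1 = 1
  1+0 = 1
  0+0 = 0
  1+1 = 0 carry 1
  1+1+1 = 1 carry 1
  1+0+1 = 0 carry 1
  final carry 1

0b1010011110111100101010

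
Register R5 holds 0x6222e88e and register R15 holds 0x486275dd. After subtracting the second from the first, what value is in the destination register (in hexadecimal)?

0x19c072b1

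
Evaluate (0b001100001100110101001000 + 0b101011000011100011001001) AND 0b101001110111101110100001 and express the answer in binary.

0b100001010000001000000001

Add column by column in base 2, right to left:
  0+1 = 1
  0+0 = 0
  0+0 = 0
  1+1 = 0 carry 1
  0+0+1 = 1
  0+0 = 0
  1+1 = 0 carry 1
  0+1+1 = 0 carry 1
  1+0+1 = 0 carry 1
  0+0+1 = 1
  1+0 = 1
  1+1 = 0 carry 1
  0+1+1 = 0 carry 1
  0+1+1 = 0 carry 1
  1+0+1 = 0 carry 1
  1+0+1 = 0 carry 1
  0+0+1 = 1
  0+0 = 0
  0+1 = 1
  0+1 = 1
  1+0 = 1
  1+1 = 0 carry 1
  0+0+1 = 1
  0+1 = 1
Sum = 0b110111010000011000010001; now AND with 0b101001110111101110100001:
  110111010000011000010001
& 101001110111101110100001
= 100001010000001000000001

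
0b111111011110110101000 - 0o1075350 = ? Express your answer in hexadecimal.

0b111111011110110101000 = 0x1FBDA8 in hexadecimal.
0o1075350 = 0x47AE8 in hexadecimal.
Subtract column by column in base 16:
  8-8 → 0
  A-E → C (borrow)
  D-A-1 → 2
  B-7 → 4
  F-4 → B
  1-0 → 1

0x1B42C0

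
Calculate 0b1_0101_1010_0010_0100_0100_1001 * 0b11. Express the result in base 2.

Multiply each base-2 digit by 3, carrying:
  1×3 = 3 → write 1 carry 1
  0×3+1 = 1 → write 1
  0×3 = 0 → write 0
  1×3 = 3 → write 1 carry 1
  0×3+1 = 1 → write 1
  0×3 = 0 → write 0
  1×3 = 3 → write 1 carry 1
  0×3+1 = 1 → write 1
  0×3 = 0 → write 0
  0×3 = 0 → write 0
  1×3 = 3 → write 1 carry 1
  0×3+1 = 1 → write 1
  0×3 = 0 → write 0
  1×3 = 3 → write 1 carry 1
  0×3+1 = 1 → write 1
  0×3 = 0 → write 0
  0×3 = 0 → write 0
  1×3 = 3 → write 1 carry 1
  0×3+1 = 1 → write 1
  1×3 = 3 → write 1 carry 1
  1×3+1 = 4 → write 0 carry 2
  0×3+2 = 2 → write 0 carry 1
  1×3+1 = 4 → write 0 carry 2
  0×3+2 = 2 → write 0 carry 1
  1×3+1 = 4 → write 0 carry 2
  remaining carry: 10

0b100000011100110110011011011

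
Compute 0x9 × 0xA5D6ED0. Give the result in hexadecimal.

0x5D48E550

Multiply each base-16 digit by 9, carrying:
  0×9 = 0 → write 0
  D×9 = 117 → write 5 carry 7
  E×9+7 = 133 → write 5 carry 8
  6×9+8 = 62 → write E carry 3
  D×9+3 = 120 → write 8 carry 7
  5×9+7 = 52 → write 4 carry 3
  A×9+3 = 93 → write D carry 5
  remaining carry: 5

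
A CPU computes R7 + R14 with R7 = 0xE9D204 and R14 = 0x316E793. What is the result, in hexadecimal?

0x400B997

Add column by column in base 16, right to left:
  4+3 = 7
  0+9 = 9
  2+7 = 9
  D+E = B carry 1
  9+6+1 = 0 carry 1
  E+1+1 = 0 carry 1
  0+3+1 = 4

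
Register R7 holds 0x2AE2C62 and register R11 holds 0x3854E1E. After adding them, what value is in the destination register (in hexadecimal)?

0x6337A80

Add column by column in base 16, right to left:
  2+E = 0 carry 1
  6+1+1 = 8
  C+E = A carry 1
  2+4+1 = 7
  E+5 = 3 carry 1
  A+8+1 = 3 carry 1
  2+3+1 = 6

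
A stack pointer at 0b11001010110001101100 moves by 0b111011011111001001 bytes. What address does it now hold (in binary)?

0b100000110010000110101

Add column by column in base 2, right to left:
  0+1 = 1
  0+0 = 0
  1+0 = 1
  1+1 = 0 carry 1
  0+0+1 = 1
  1+0 = 1
  1+1 = 0 carry 1
  0+1+1 = 0 carry 1
  0+1+1 = 0 carry 1
  0+1+1 = 0 carry 1
  1+1+1 = 1 carry 1
  1+0+1 = 0 carry 1
  0+1+1 = 0 carry 1
  1+1+1 = 1 carry 1
  0+0+1 = 1
  1+1 = 0 carry 1
  0+1+1 = 0 carry 1
  0+1+1 = 0 carry 1
  1+0+1 = 0 carry 1
  1+0+1 = 0 carry 1
  final carry 1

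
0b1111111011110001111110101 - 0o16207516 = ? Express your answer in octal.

0b1111111011110001111110101 = 0o177361765 in octal.
Subtract column by column in base 8:
  5-6 → 7 (borrow)
  6-1-1 → 4
  7-5 → 2
  1-7 → 2 (borrow)
  6-0-1 → 5
  3-2 → 1
  7-6 → 1
  7-1 → 6
  1-0 → 1

0o161152247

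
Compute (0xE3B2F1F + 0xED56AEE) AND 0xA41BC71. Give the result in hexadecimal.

0x8009801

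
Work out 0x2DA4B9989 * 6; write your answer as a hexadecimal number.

Multiply each base-16 digit by 6, carrying:
  9×6 = 54 → write 6 carry 3
  8×6+3 = 51 → write 3 carry 3
  9×6+3 = 57 → write 9 carry 3
  9×6+3 = 57 → write 9 carry 3
  B×6+3 = 69 → write 5 carry 4
  4×6+4 = 28 → write C carry 1
  A×6+1 = 61 → write D carry 3
  D×6+3 = 81 → write 1 carry 5
  2×6+5 = 17 → write 1 carry 1
  remaining carry: 1

0x111DC59936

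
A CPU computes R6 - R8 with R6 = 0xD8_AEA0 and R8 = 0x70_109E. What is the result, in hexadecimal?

Subtract column by column in base 16:
  0-E → 2 (borrow)
  A-9-1 → 0
  E-0 → E
  A-1 → 9
  8-0 → 8
  D-7 → 6

0x689E02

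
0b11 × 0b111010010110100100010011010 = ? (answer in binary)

Multiply each base-2 digit by 3, carrying:
  0×3 = 0 → write 0
  1×3 = 3 → write 1 carry 1
  0×3+1 = 1 → write 1
  1×3 = 3 → write 1 carry 1
  1×3+1 = 4 → write 0 carry 2
  0×3+2 = 2 → write 0 carry 1
  0×3+1 = 1 → write 1
  1×3 = 3 → write 1 carry 1
  0×3+1 = 1 → write 1
  0×3 = 0 → write 0
  0×3 = 0 → write 0
  1×3 = 3 → write 1 carry 1
  0×3+1 = 1 → write 1
  0×3 = 0 → write 0
  1×3 = 3 → write 1 carry 1
  0×3+1 = 1 → write 1
  1×3 = 3 → write 1 carry 1
  1×3+1 = 4 → write 0 carry 2
  0×3+2 = 2 → write 0 carry 1
  1×3+1 = 4 → write 0 carry 2
  0×3+2 = 2 → write 0 carry 1
  0×3+1 = 1 → write 1
  1×3 = 3 → write 1 carry 1
  0×3+1 = 1 → write 1
  1×3 = 3 → write 1 carry 1
  1×3+1 = 4 → write 0 carry 2
  1×3+2 = 5 → write 1 carry 2
  remaining carry: 10

0b10101111000011101100111001110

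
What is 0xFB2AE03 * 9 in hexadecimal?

0x8D481E1B

Multiply each base-16 digit by 9, carrying:
  3×9 = 27 → write B carry 1
  0×9+1 = 1 → write 1
  E×9 = 126 → write E carry 7
  A×9+7 = 97 → write 1 carry 6
  2×9+6 = 24 → write 8 carry 1
  B×9+1 = 100 → write 4 carry 6
  F×9+6 = 141 → write D carry 8
  remaining carry: 8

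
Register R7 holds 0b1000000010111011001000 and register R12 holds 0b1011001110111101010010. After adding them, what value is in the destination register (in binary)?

Add column by column in base 2, right to left:
  0+0 = 0
  0+1 = 1
  0+0 = 0
  1+0 = 1
  0+1 = 1
  0+0 = 0
  1+1 = 0 carry 1
  1+0+1 = 0 carry 1
  0+1+1 = 0 carry 1
  1+1+1 = 1 carry 1
  1+1+1 = 1 carry 1
  1+1+1 = 1 carry 1
  0+0+1 = 1
  1+1 = 0 carry 1
  0+1+1 = 0 carry 1
  0+1+1 = 0 carry 1
  0+0+1 = 1
  0+0 = 0
  0+1 = 1
  0+1 = 1
  0+0 = 0
  1+1 = 0 carry 1
  final carry 1

0b10011010001111000011010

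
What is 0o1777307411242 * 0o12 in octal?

0o23771713135124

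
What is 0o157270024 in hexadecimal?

0x1BD7014

Each octal digit is 3 bits: 1=001 5=101 7=111 2=010 7=111 0=000 0=000 2=010 4=100.
Group the bits into nibbles: 0001 1011 1101 0111 0000 0001 0100 → 1BD7014.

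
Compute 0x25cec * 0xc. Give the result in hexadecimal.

0x1c5b10

Multiply each base-16 digit by 12, carrying:
  c×12 = 144 → write 0 carry 9
  e×12+9 = 177 → write 1 carry 11
  c×12+11 = 155 → write b carry 9
  5×12+9 = 69 → write 5 carry 4
  2×12+4 = 28 → write c carry 1
  remaining carry: 1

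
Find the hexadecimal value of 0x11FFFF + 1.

0x120000

The trailing 4 digits are F (max in base 16), so adding 1 cascades: they roll to 0 and the next digit up increments.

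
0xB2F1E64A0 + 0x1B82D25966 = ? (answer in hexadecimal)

0x26B1F0BE06

Add column by column in base 16, right to left:
  0+6 = 6
  A+6 = 0 carry 1
  4+9+1 = E
  6+5 = B
  E+2 = 0 carry 1
  1+D+1 = F
  F+2 = 1 carry 1
  2+8+1 = B
  B+B = 6 carry 1
  0+1+1 = 2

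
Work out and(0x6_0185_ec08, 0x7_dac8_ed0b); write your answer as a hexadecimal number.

AND each hex digit independently (no carries):
  6&7=6, 0&d=0, 1&a=0, 8&c=8, 5&8=0, e&e=e, c&d=c, 0&0=0, 8&b=8

0x60080ec08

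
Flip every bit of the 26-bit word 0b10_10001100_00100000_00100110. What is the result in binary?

0b01011100111101111111011001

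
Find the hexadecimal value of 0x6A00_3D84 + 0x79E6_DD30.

Add column by column in base 16, right to left:
  4+0 = 4
  8+3 = B
  D+D = A carry 1
  3+D+1 = 1 carry 1
  0+6+1 = 7
  0+E = E
  A+9 = 3 carry 1
  6+7+1 = E

0xE3E71AB4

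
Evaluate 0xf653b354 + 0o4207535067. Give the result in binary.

0xf653b354 = 0b11110110010100111011001101010100 in binary.
0o4207535067 = 0b100010000111101011101000110111 in binary.
Add column by column in base 2, right to left:
  0+1 = 1
  0+1 = 1
  1+1 = 0 carry 1
  0+0+1 = 1
  1+1 = 0 carry 1
  0+1+1 = 0 carry 1
  1+0+1 = 0 carry 1
  0+0+1 = 1
  1+0 = 1
  1+1 = 0 carry 1
  0+0+1 = 1
  0+1 = 1
  1+1 = 0 carry 1
  1+1+1 = 1 carry 1
  0+0+1 = 1
  1+1 = 0 carry 1
  1+0+1 = 0 carry 1
  1+1+1 = 1 carry 1
  0+1+1 = 0 carry 1
  0+1+1 = 0 carry 1
  1+1+1 = 1 carry 1
  0+0+1 = 1
  1+0 = 1
  0+0 = 0
  0+0 = 0
  1+1 = 0 carry 1
  1+0+1 = 0 carry 1
  0+0+1 = 1
  1+0 = 1
  1+1 = 0 carry 1
  1+0+1 = 0 carry 1
  1+0+1 = 0 carry 1
  final carry 1

0b100011000011100100110110110001011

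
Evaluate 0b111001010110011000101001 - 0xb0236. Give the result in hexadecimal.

0xda63f3

0b111001010110011000101001 = 0xe56629 in hexadecimal.
Subtract column by column in base 16:
  9-6 → 3
  2-3 → f (borrow)
  6-2-1 → 3
  6-0 → 6
  5-b → a (borrow)
  e-0-1 → d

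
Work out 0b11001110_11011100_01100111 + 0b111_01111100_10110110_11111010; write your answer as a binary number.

0b1000010010111001001101100001

Add column by column in base 2, right to left:
  1+0 = 1
  1+1 = 0 carry 1
  1+0+1 = 0 carry 1
  0+1+1 = 0 carry 1
  0+1+1 = 0 carry 1
  1+1+1 = 1 carry 1
  1+1+1 = 1 carry 1
  0+1+1 = 0 carry 1
  0+0+1 = 1
  0+1 = 1
  1+1 = 0 carry 1
  1+0+1 = 0 carry 1
  1+1+1 = 1 carry 1
  0+1+1 = 0 carry 1
  1+0+1 = 0 carry 1
  1+1+1 = 1 carry 1
  0+0+1 = 1
  1+0 = 1
  1+1 = 0 carry 1
  1+1+1 = 1 carry 1
  0+1+1 = 0 carry 1
  0+1+1 = 0 carry 1
  1+1+1 = 1 carry 1
  1+0+1 = 0 carry 1
  0+1+1 = 0 carry 1
  0+1+1 = 0 carry 1
  0+1+1 = 0 carry 1
  final carry 1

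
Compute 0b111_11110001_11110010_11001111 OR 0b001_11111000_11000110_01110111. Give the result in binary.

OR bit by bit (1 where either bit is 1):
  111111100011111001011001111
| 001111110001100011001110111
= 111111110011111011011111111

0b111111110011111011011111111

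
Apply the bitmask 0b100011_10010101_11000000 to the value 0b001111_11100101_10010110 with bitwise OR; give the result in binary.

0b1011111111010111010110

OR bit by bit (1 where either bit is 1):
  0011111110010110010110
| 1000111001010111000000
= 1011111111010111010110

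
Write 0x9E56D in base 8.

0o2362555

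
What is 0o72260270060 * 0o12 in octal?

0o1107343460740

Multiply each base-8 digit by 10, carrying:
  0×10 = 0 → write 0
  6×10 = 60 → write 4 carry 7
  0×10+7 = 7 → write 7
  0×10 = 0 → write 0
  7×10 = 70 → write 6 carry 8
  2×10+8 = 28 → write 4 carry 3
  0×10+3 = 3 → write 3
  6×10 = 60 → write 4 carry 7
  2×10+7 = 27 → write 3 carry 3
  2×10+3 = 23 → write 7 carry 2
  7×10+2 = 72 → write 0 carry 9
  remaining carry: 11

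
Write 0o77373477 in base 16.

Each octal digit is 3 bits: 7=111 7=111 3=011 7=111 3=011 4=100 7=111 7=111.
Group the bits into nibbles: 1111 1101 1111 0111 0011 1111 → fdf73f.

0xfdf73f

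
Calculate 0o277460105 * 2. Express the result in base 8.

Multiply each base-8 digit by 2, carrying:
  5×2 = 10 → write 2 carry 1
  0×2+1 = 1 → write 1
  1×2 = 2 → write 2
  0×2 = 0 → write 0
  6×2 = 12 → write 4 carry 1
  4×2+1 = 9 → write 1 carry 1
  7×2+1 = 15 → write 7 carry 1
  7×2+1 = 15 → write 7 carry 1
  2×2+1 = 5 → write 5

0o577140212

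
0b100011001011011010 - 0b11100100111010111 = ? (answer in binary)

Subtract column by column in base 2:
  0-1 → 1 (borrow)
  1-1-1 → 1 (borrow)
  0-1-1 → 0 (borrow)
  1-0-1 → 0
  1-1 → 0
  0-0 → 0
  1-1 → 0
  1-1 → 0
  0-1 → 1 (borrow)
  1-0-1 → 0
  0-0 → 0
  0-1 → 1 (borrow)
  1-0-1 → 0
  1-0 → 1
  0-1 → 1 (borrow)
  0-1-1 → 0 (borrow)
  0-1-1 → 0 (borrow)
  1-0-1 → 0

0b110100100000011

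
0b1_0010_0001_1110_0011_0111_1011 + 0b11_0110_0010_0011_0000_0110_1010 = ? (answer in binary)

Add column by column in base 2, right to left:
  1+0 = 1
  1+1 = 0 carry 1
  0+0+1 = 1
  1+1 = 0 carry 1
  1+0+1 = 0 carry 1
  1+1+1 = 1 carry 1
  1+1+1 = 1 carry 1
  0+0+1 = 1
  1+0 = 1
  1+0 = 1
  0+0 = 0
  0+0 = 0
  0+1 = 1
  1+1 = 0 carry 1
  1+0+1 = 0 carry 1
  1+0+1 = 0 carry 1
  1+0+1 = 0 carry 1
  0+1+1 = 0 carry 1
  0+0+1 = 1
  0+0 = 0
  0+0 = 0
  1+1 = 0 carry 1
  0+1+1 = 0 carry 1
  0+0+1 = 1
  1+1 = 0 carry 1
  0+1+1 = 0 carry 1
  final carry 1

0b100100001000001001111100101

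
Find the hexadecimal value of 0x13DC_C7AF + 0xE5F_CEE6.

Add column by column in base 16, right to left:
  F+6 = 5 carry 1
  A+E+1 = 9 carry 1
  7+E+1 = 6 carry 1
  C+C+1 = 9 carry 1
  C+F+1 = C carry 1
  D+5+1 = 3 carry 1
  3+E+1 = 2 carry 1
  1+0+1 = 2

0x223C9695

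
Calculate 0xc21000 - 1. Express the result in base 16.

0xc20fff

The trailing 3 digits are 0, so subtracting 1 borrows through: they become F and the next digit up decrements.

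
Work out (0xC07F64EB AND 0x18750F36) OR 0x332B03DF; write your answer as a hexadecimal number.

0x337F07FF

0xC07F64EB AND 0x18750F36 = 0x00750422.
Then OR with 0x332B03DF.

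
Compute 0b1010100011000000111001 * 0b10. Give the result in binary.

Multiply each base-2 digit by 2, carrying:
  1×2 = 2 → write 0 carry 1
  0×2+1 = 1 → write 1
  0×2 = 0 → write 0
  1×2 = 2 → write 0 carry 1
  1×2+1 = 3 → write 1 carry 1
  1×2+1 = 3 → write 1 carry 1
  0×2+1 = 1 → write 1
  0×2 = 0 → write 0
  0×2 = 0 → write 0
  0×2 = 0 → write 0
  0×2 = 0 → write 0
  0×2 = 0 → write 0
  1×2 = 2 → write 0 carry 1
  1×2+1 = 3 → write 1 carry 1
  0×2+1 = 1 → write 1
  0×2 = 0 → write 0
  0×2 = 0 → write 0
  1×2 = 2 → write 0 carry 1
  0×2+1 = 1 → write 1
  1×2 = 2 → write 0 carry 1
  0×2+1 = 1 → write 1
  1×2 = 2 → write 0 carry 1
  remaining carry: 1

0b10101000110000001110010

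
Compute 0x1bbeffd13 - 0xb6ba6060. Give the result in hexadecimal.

0x105359cb3

Subtract column by column in base 16:
  3-0 → 3
  1-6 → b (borrow)
  d-0-1 → c
  f-6 → 9
  f-a → 5
  e-b → 3
  b-6 → 5
  b-b → 0
  1-0 → 1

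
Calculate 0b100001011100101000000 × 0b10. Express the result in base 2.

Multiply each base-2 digit by 2, carrying:
  0×2 = 0 → write 0
  0×2 = 0 → write 0
  0×2 = 0 → write 0
  0×2 = 0 → write 0
  0×2 = 0 → write 0
  0×2 = 0 → write 0
  1×2 = 2 → write 0 carry 1
  0×2+1 = 1 → write 1
  1×2 = 2 → write 0 carry 1
  0×2+1 = 1 → write 1
  0×2 = 0 → write 0
  1×2 = 2 → write 0 carry 1
  1×2+1 = 3 → write 1 carry 1
  1×2+1 = 3 → write 1 carry 1
  0×2+1 = 1 → write 1
  1×2 = 2 → write 0 carry 1
  0×2+1 = 1 → write 1
  0×2 = 0 → write 0
  0×2 = 0 → write 0
  0×2 = 0 → write 0
  1×2 = 2 → write 0 carry 1
  remaining carry: 1

0b1000010111001010000000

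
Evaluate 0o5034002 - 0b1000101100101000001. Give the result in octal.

0o3757301

0b1000101100101000001 = 0o1054501 in octal.
Subtract column by column in base 8:
  2-1 → 1
  0-0 → 0
  0-5 → 3 (borrow)
  4-4-1 → 7 (borrow)
  3-5-1 → 5 (borrow)
  0-0-1 → 7 (borrow)
  5-1-1 → 3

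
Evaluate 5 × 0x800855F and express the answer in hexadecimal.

Multiply each base-16 digit by 5, carrying:
  F×5 = 75 → write B carry 4
  5×5+4 = 29 → write D carry 1
  5×5+1 = 26 → write A carry 1
  8×5+1 = 41 → write 9 carry 2
  0×5+2 = 2 → write 2
  0×5 = 0 → write 0
  8×5 = 40 → write 8 carry 2
  remaining carry: 2

0x28029ADB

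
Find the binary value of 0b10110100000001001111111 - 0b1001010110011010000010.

Subtract column by column in base 2:
  1-0 → 1
  1-1 → 0
  1-0 → 1
  1-0 → 1
  1-0 → 1
  1-0 → 1
  1-0 → 1
  0-1 → 1 (borrow)
  0-0-1 → 1 (borrow)
  1-1-1 → 1 (borrow)
  0-1-1 → 0 (borrow)
  0-0-1 → 1 (borrow)
  0-0-1 → 1 (borrow)
  0-1-1 → 0 (borrow)
  0-1-1 → 0 (borrow)
  0-0-1 → 1 (borrow)
  0-1-1 → 0 (borrow)
  1-0-1 → 0
  0-1 → 1 (borrow)
  1-0-1 → 0
  1-0 → 1
  0-1 → 1 (borrow)
  1-0-1 → 0

0b1101001001101111111101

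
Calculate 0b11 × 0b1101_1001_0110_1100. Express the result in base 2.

Multiply each base-2 digit by 3, carrying:
  0×3 = 0 → write 0
  0×3 = 0 → write 0
  1×3 = 3 → write 1 carry 1
  1×3+1 = 4 → write 0 carry 2
  0×3+2 = 2 → write 0 carry 1
  1×3+1 = 4 → write 0 carry 2
  1×3+2 = 5 → write 1 carry 2
  0×3+2 = 2 → write 0 carry 1
  1×3+1 = 4 → write 0 carry 2
  0×3+2 = 2 → write 0 carry 1
  0×3+1 = 1 → write 1
  1×3 = 3 → write 1 carry 1
  1×3+1 = 4 → write 0 carry 2
  0×3+2 = 2 → write 0 carry 1
  1×3+1 = 4 → write 0 carry 2
  1×3+2 = 5 → write 1 carry 2
  remaining carry: 10

0b101000110001000100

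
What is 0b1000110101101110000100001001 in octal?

0o1065560411

Group the bits in threes: 001 000 110 101 101 110 000 100 001 001 → 1065560411.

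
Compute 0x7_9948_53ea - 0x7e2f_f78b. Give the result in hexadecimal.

0x71b185c5f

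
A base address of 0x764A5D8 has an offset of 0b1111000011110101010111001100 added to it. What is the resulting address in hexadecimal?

0b1111000011110101010111001100 = 0xF0F55CC in hexadecimal.
Add column by column in base 16, right to left:
  8+C = 4 carry 1
  D+C+1 = A carry 1
  5+5+1 = B
  A+5 = F
  4+F = 3 carry 1
  6+0+1 = 7
  7+F = 6 carry 1
  final carry 1

0x1673FBA4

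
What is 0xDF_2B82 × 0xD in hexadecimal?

Multiply each base-16 digit by 13, carrying:
  2×13 = 26 → write A carry 1
  8×13+1 = 105 → write 9 carry 6
  B×13+6 = 149 → write 5 carry 9
  2×13+9 = 35 → write 3 carry 2
  F×13+2 = 197 → write 5 carry 12
  D×13+12 = 181 → write 5 carry 11
  remaining carry: B

0xB55359A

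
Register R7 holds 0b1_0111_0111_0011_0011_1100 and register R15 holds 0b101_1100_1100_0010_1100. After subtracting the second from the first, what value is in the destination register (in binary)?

Subtract column by column in base 2:
  0-0 → 0
  0-0 → 0
  1-1 → 0
  1-1 → 0
  1-0 → 1
  1-1 → 0
  0-0 → 0
  0-0 → 0
  1-0 → 1
  1-0 → 1
  0-1 → 1 (borrow)
  0-1-1 → 0 (borrow)
  1-0-1 → 0
  1-0 → 1
  1-1 → 0
  0-1 → 1 (borrow)
  1-1-1 → 1 (borrow)
  1-0-1 → 0
  1-1 → 0
  0-0 → 0
  1-0 → 1

0b100011010011100010000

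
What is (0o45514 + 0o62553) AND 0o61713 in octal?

0o20203

Add column by column in base 8, right to left:
  4+3 = 7
  1+5 = 6
  5+5 = 2 carry 1
  5+2+1 = 0 carry 1
  4+6+1 = 3 carry 1
  final carry 1
Sum = 0o130267; now AND with 0o61713:
  1&0=0, 3&6=2, 0&1=0, 2&7=2, 6&1=0, 7&3=3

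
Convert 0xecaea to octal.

Expand each hex digit to 4 bits: e=1110 c=1100 a=1010 e=1110 a=1010.
Group the bits in threes: 011 101 100 101 011 101 010 → 3545352.

0o3545352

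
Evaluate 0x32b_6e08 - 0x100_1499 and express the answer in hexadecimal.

0x22b596f

Subtract column by column in base 16:
  8-9 → f (borrow)
  0-9-1 → 6 (borrow)
  e-4-1 → 9
  6-1 → 5
  b-0 → b
  2-0 → 2
  3-1 → 2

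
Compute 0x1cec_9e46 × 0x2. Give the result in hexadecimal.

0x39d93c8c

Multiply each base-16 digit by 2, carrying:
  6×2 = 12 → write c
  4×2 = 8 → write 8
  e×2 = 28 → write c carry 1
  9×2+1 = 19 → write 3 carry 1
  c×2+1 = 25 → write 9 carry 1
  e×2+1 = 29 → write d carry 1
  c×2+1 = 25 → write 9 carry 1
  1×2+1 = 3 → write 3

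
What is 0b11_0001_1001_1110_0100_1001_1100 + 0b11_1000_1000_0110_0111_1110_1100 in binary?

0b110101000100100110010001000

Add column by column in base 2, right to left:
  0+0 = 0
  0+0 = 0
  1+1 = 0 carry 1
  1+1+1 = 1 carry 1
  1+0+1 = 0 carry 1
  0+1+1 = 0 carry 1
  0+1+1 = 0 carry 1
  1+1+1 = 1 carry 1
  0+1+1 = 0 carry 1
  0+1+1 = 0 carry 1
  1+1+1 = 1 carry 1
  0+0+1 = 1
  0+0 = 0
  1+1 = 0 carry 1
  1+1+1 = 1 carry 1
  1+0+1 = 0 carry 1
  1+0+1 = 0 carry 1
  0+0+1 = 1
  0+0 = 0
  1+1 = 0 carry 1
  1+0+1 = 0 carry 1
  0+0+1 = 1
  0+0 = 0
  0+1 = 1
  1+1 = 0 carry 1
  1+1+1 = 1 carry 1
  final carry 1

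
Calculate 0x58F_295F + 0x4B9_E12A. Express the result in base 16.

0xA490A89

Add column by column in base 16, right to left:
  F+A = 9 carry 1
  5+2+1 = 8
  9+1 = A
  2+E = 0 carry 1
  F+9+1 = 9 carry 1
  8+B+1 = 4 carry 1
  5+4+1 = A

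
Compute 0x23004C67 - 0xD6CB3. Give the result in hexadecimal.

0x22F2DFB4

Subtract column by column in base 16:
  7-3 → 4
  6-B → B (borrow)
  C-C-1 → F (borrow)
  4-6-1 → D (borrow)
  0-D-1 → 2 (borrow)
  0-0-1 → F (borrow)
  3-0-1 → 2
  2-0 → 2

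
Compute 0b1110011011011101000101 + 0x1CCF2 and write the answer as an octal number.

0b1110011011011101000101 = 0o16333505 in octal.
0x1CCF2 = 0o346362 in octal.
Add column by column in base 8, right to left:
  5+2 = 7
  0+6 = 6
  5+3 = 0 carry 1
  3+6+1 = 2 carry 1
  3+4+1 = 0 carry 1
  3+3+1 = 7
  6+0 = 6
  1+0 = 1

0o16702067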